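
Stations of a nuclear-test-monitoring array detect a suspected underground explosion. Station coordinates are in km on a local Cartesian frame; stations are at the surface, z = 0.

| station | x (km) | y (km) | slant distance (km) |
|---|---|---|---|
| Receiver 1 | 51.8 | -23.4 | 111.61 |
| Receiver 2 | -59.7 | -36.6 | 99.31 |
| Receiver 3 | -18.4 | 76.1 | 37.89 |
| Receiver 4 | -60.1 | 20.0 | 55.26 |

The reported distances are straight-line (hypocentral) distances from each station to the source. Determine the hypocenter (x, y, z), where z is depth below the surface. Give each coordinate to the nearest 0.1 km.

x ≈ -25.3 km, y ≈ 52.1 km, depth ≈ 28.5 km

Each station gives a sphere (x−x_i)² + (y−y_i)² + z² = d_i² (stations at z=0).
Subtracting the Receiver 1 sphere from Receiver 2 and Receiver 3: z² cancels, leaving linear equations in x and y:
-223.0 x − 26.4 y = 4267.17
-140.4 x + 199.0 y = 13920.11
Solving: x ≈ -25.303, y ≈ 52.098 km (keep extra digits for the depth step; rounded: -25.3, 52.1).
Then from the Receiver 1 sphere: z² = 111.61² − (x − 51.8)² − (y + 23.4)² with x = -25.303, y = 52.098, so z ≈ 28.495 ≈ 28.5 km.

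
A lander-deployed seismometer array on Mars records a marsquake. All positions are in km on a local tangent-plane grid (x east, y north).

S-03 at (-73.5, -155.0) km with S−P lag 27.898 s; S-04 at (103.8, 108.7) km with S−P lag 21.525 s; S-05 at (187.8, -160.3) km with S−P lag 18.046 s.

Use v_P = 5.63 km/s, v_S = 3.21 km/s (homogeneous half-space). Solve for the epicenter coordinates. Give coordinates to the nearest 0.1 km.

(107.6, -52.0)

Distance from S−P lag: d = Δt · v_P v_S / (v_P − v_S) = Δt · (5.63·3.21)/(5.63−3.21) ≈ 7.4679·Δt.
So d_S-03 = 208.34, d_S-04 = 160.75, d_S-05 = 134.77 km.
Circle about each station: (x + 73.5)² + (y + 155.0)² = 208.34²; (x − 103.8)² + (y − 108.7)² = 160.75²; (x − 187.8)² + (y + 160.3)² = 134.77².
Subtracting pairs of circle equations eliminates x²+y² and gives linear equations (the radical axes):
354.6 x + 527.4 y = 10727.87
522.6 x − 10.6 y = 56780.28
Solving the 2×2 system: x ≈ 107.6, y ≈ -52.0 km.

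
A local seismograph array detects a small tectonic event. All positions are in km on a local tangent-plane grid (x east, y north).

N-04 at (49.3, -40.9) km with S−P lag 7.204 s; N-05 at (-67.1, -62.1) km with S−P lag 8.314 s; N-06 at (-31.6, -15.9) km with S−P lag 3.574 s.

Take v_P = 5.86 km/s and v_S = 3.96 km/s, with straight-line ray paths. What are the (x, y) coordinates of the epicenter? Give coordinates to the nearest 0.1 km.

Distance from S−P lag: d = Δt · v_P v_S / (v_P − v_S) = Δt · (5.86·3.96)/(5.86−3.96) ≈ 12.2135·Δt.
So d_N-04 = 87.99, d_N-05 = 101.54, d_N-06 = 43.65 km.
Circle about each station: (x − 49.3)² + (y + 40.9)² = 87.99²; (x + 67.1)² + (y + 62.1)² = 101.54²; (x + 31.6)² + (y + 15.9)² = 43.65².
Subtracting the N-04 equation from the N-05 and N-06 equations removes the quadratic terms:
-232.8 x − 42.4 y = 1687.39
-161.8 x + 50.0 y = 2984.99
Solving the 2×2 system: x ≈ -11.4, y ≈ 22.8 km.

x ≈ -11.4 km, y ≈ 22.8 km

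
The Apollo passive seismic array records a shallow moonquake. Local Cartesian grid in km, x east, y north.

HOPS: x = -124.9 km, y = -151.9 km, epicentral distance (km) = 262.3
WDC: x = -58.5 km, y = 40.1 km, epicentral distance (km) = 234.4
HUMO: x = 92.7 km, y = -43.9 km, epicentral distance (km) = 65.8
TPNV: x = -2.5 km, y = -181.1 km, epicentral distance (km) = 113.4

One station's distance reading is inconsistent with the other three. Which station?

TPNV

Solve using three stations at a time. Using HOPS, WDC, HUMO (subtract circle equations pairwise → linear system) gives (x, y) ≈ (131.6, -97.0).
Distances from that point to each station vs reported:
  HOPS: calculated 262.3 vs reported 262.3 → residual 0.0 km
  WDC: calculated 234.4 vs reported 234.4 → residual 0.0 km
  HUMO: calculated 65.9 vs reported 65.8 → residual 0.1 km
  TPNV: calculated 158.3 vs reported 113.4 → residual 44.9 km
HOPS, WDC, HUMO are mutually consistent (residuals ≈ 0); TPNV is off by 44.9 km.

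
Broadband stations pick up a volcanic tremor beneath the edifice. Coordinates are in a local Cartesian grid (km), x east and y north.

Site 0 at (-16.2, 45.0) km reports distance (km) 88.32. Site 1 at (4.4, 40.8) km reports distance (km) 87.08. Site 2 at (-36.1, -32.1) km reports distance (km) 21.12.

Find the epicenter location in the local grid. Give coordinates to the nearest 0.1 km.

-18.2 km east, -43.3 km north

Circle about each station: (x + 16.2)² + (y − 45.0)² = 88.32²; (x − 4.4)² + (y − 40.8)² = 87.08²; (x + 36.1)² + (y + 32.1)² = 21.12².
Subtracting the Site 0 equation from the Site 1 and Site 2 equations removes the quadratic terms:
41.2 x − 8.4 y = -385.94
-39.8 x − 154.2 y = 7400.55
Solving the 2×2 system: x ≈ -18.2, y ≈ -43.3 km.
Check against Site 0 (with the unrounded x, y): √((x + 16.2)²+(y − 45.0)²) = 88.32 ≈ 88.32 km. ✓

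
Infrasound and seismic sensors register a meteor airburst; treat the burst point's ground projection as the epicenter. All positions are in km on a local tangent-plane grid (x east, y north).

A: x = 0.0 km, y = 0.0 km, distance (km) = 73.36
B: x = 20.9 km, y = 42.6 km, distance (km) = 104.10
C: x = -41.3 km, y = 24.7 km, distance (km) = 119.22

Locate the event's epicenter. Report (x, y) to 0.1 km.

Circle about each station: x² + y² = 73.36²; (x − 20.9)² + (y − 42.6)² = 104.10²; (x + 41.3)² + (y − 24.7)² = 119.22².
Subtracting pairs of circle equations eliminates x²+y² and gives linear equations (the radical axes):
41.8 x + 85.2 y = -3203.55
-82.6 x + 49.4 y = -6515.94
Solving the 2×2 system: x ≈ 43.6, y ≈ -59.0 km.

(43.6, -59.0)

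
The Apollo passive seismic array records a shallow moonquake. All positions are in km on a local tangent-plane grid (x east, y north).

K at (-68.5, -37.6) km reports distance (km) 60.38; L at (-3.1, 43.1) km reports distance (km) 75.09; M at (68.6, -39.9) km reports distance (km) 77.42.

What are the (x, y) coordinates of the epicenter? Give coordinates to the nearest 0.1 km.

Circle about each station: (x + 68.5)² + (y + 37.6)² = 60.38²; (x + 3.1)² + (y − 43.1)² = 75.09²; (x − 68.6)² + (y + 39.9)² = 77.42².
Subtracting pairs of circle equations eliminates x²+y² and gives linear equations (the radical axes):
130.8 x + 161.4 y = -6231.55
274.2 x − 4.6 y = -2156.15
Solving the 2×2 system: x ≈ -8.4, y ≈ -31.8 km.

-8.4 km east, -31.8 km north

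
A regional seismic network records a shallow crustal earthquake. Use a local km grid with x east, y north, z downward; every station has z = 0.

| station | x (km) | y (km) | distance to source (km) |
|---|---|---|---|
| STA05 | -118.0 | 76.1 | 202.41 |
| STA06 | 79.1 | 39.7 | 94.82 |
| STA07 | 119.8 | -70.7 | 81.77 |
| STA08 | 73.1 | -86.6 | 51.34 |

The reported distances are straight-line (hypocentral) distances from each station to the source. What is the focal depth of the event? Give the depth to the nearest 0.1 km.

Each station gives a sphere (x−x_i)² + (y−y_i)² + z² = d_i² (stations at z=0).
Subtracting the STA05 sphere from STA06 and STA07: z² cancels, leaving linear equations in x and y:
394.2 x − 72.8 y = 20096.67
475.6 x − 293.6 y = 33918.80
Solving: x ≈ 42.300, y ≈ -47.006 km (keep extra digits for the depth step; rounded: 42.3, -47.0).
Then from the STA05 sphere: z² = 202.41² − (x + 118.0)² − (y − 76.1)² with x = 42.300, y = -47.006, so z ≈ 10.892 ≈ 10.9 km.

depth ≈ 10.9 km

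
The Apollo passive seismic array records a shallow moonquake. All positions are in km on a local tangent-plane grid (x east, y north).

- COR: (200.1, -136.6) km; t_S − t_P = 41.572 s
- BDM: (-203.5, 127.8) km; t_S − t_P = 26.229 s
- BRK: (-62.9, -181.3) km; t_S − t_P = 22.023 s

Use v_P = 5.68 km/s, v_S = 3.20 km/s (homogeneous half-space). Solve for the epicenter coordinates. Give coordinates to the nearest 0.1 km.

-81.8 km east, -21.0 km north

Distance from S−P lag: d = Δt · v_P v_S / (v_P − v_S) = Δt · (5.68·3.20)/(5.68−3.20) ≈ 7.3290·Δt.
So d_COR = 304.68, d_BDM = 192.23, d_BRK = 161.41 km.
Circle about each station: (x − 200.1)² + (y + 136.6)² = 304.68²; (x + 203.5)² + (y − 127.8)² = 192.23²; (x + 62.9)² + (y + 181.3)² = 161.41².
Subtracting pairs of circle equations eliminates x²+y² and gives linear equations (the radical axes):
-807.2 x + 528.8 y = 54923.05
-526.0 x − 89.4 y = 44903.24
Solving the 2×2 system: x ≈ -81.8, y ≈ -21.0 km.
Check against COR (with the unrounded x, y): √((x − 200.1)²+(y + 136.6)²) = 304.68 ≈ 304.68 km. ✓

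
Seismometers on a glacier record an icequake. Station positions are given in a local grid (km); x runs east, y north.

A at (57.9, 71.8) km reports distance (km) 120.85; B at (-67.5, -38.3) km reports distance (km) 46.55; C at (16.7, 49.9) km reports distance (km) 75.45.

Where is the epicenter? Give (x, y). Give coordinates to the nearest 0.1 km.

Circle about each station: (x − 57.9)² + (y − 71.8)² = 120.85²; (x + 67.5)² + (y + 38.3)² = 46.55²; (x − 16.7)² + (y − 49.9)² = 75.45².
Subtracting the A equation from the B and C equations removes the quadratic terms:
-250.8 x − 220.2 y = 9953.31
-82.4 x − 43.8 y = 3173.27
Solving the 2×2 system: x ≈ -36.7, y ≈ -3.4 km.

x ≈ -36.7 km, y ≈ -3.4 km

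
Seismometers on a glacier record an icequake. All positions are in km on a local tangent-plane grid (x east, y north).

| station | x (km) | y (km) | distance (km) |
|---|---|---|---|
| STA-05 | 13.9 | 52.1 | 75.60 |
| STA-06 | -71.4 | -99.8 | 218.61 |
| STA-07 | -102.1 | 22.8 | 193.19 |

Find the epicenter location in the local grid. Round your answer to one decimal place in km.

x ≈ 89.4 km, y ≈ 48.3 km

Circle about each station: (x − 13.9)² + (y − 52.1)² = 75.60²; (x + 71.4)² + (y + 99.8)² = 218.61²; (x + 102.1)² + (y − 22.8)² = 193.19².
Subtracting the STA-05 equation from the STA-06 and STA-07 equations removes the quadratic terms:
-170.6 x − 303.8 y = -29924.59
-232.0 x − 58.6 y = -23570.39
Solving the 2×2 system: x ≈ 89.4, y ≈ 48.3 km.
Check against STA-05 (with the unrounded x, y): √((x − 13.9)²+(y − 52.1)²) = 75.59 ≈ 75.60 km. ✓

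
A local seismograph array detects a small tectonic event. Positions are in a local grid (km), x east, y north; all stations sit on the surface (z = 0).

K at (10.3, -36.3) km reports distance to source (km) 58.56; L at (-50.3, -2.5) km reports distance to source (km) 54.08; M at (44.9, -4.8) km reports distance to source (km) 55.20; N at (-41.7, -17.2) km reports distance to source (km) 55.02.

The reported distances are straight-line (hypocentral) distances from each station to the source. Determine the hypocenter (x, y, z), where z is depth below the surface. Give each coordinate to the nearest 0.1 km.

(-2.8, 18.9, 14.5)

Each station gives a sphere (x−x_i)² + (y−y_i)² + z² = d_i² (stations at z=0).
Subtracting the K sphere from L and M: z² cancels, leaving linear equations in x and y:
-121.2 x + 67.6 y = 1617.19
69.2 x + 63.0 y = 997.50
Solving: x ≈ -2.798, y ≈ 18.907 km (keep extra digits for the depth step; rounded: -2.8, 18.9).
Then from the K sphere: z² = 58.56² − (x − 10.3)² − (y + 36.3)² with x = -2.798, y = 18.907, so z ≈ 14.488 ≈ 14.5 km.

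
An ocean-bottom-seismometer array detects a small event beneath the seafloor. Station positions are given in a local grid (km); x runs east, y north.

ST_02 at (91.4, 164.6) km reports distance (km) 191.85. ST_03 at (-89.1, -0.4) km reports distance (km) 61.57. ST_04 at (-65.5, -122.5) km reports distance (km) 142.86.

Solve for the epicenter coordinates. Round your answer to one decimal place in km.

-29.7 km east, 15.8 km north

Circle about each station: (x − 91.4)² + (y − 164.6)² = 191.85²; (x + 89.1)² + (y + 0.4)² = 61.57²; (x + 65.5)² + (y + 122.5)² = 142.86².
Subtracting the ST_02 equation from the ST_03 and ST_04 equations removes the quadratic terms:
-361.0 x − 330.0 y = 5507.41
-313.8 x − 574.2 y = 246.82
Solving the 2×2 system: x ≈ -29.7, y ≈ 15.8 km.
Check against ST_02 (with the unrounded x, y): √((x − 91.4)²+(y − 164.6)²) = 191.85 ≈ 191.85 km. ✓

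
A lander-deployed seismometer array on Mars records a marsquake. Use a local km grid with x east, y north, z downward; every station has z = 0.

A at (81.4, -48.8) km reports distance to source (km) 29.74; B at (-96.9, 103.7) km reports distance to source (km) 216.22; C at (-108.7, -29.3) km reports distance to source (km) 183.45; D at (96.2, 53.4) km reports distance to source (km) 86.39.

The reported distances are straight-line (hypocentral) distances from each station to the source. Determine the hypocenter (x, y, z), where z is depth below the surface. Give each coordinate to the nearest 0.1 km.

Each station gives a sphere (x−x_i)² + (y−y_i)² + z² = d_i² (stations at z=0).
Subtracting the A sphere from B and C: z² cancels, leaving linear equations in x and y:
-356.6 x + 305.0 y = -34730.72
-380.2 x + 39.0 y = -29102.65
Solving: x ≈ 73.705, y ≈ -27.697 km (keep extra digits for the depth step; rounded: 73.7, -27.7).
Then from the A sphere: z² = 29.74² − (x − 81.4)² − (y + 48.8)² with x = 73.705, y = -27.697, so z ≈ 19.491 ≈ 19.5 km.

(73.7, -27.7, 19.5)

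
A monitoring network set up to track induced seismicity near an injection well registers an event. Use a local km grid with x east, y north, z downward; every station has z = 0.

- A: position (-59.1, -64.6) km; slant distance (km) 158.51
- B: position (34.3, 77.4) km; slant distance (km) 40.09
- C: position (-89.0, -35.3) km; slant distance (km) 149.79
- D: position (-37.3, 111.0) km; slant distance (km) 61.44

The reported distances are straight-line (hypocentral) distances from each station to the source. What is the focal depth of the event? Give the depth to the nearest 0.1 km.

28.1 km

Each station gives a sphere (x−x_i)² + (y−y_i)² + z² = d_i² (stations at z=0).
Subtracting the A sphere from B and C: z² cancels, leaving linear equations in x and y:
186.8 x + 284.0 y = 23019.49
-59.8 x + 58.6 y = 4189.50
Solving: x ≈ 5.697, y ≈ 77.307 km (keep extra digits for the depth step; rounded: 5.7, 77.3).
Then from the A sphere: z² = 158.51² − (x + 59.1)² − (y + 64.6)² with x = 5.697, y = 77.307, so z ≈ 28.092 ≈ 28.1 km.
Check against D (with the unrounded solution): distance 61.43 ≈ 61.44 km. ✓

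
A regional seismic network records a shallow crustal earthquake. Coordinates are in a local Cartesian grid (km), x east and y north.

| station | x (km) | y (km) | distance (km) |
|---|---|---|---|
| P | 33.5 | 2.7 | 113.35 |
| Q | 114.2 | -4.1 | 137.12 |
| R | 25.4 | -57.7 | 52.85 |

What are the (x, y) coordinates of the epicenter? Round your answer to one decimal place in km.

(27.7, -110.5)

Circle about each station: (x − 33.5)² + (y − 2.7)² = 113.35²; (x − 114.2)² + (y + 4.1)² = 137.12²; (x − 25.4)² + (y + 57.7)² = 52.85².
Subtracting the P equation from the Q and R equations removes the quadratic terms:
161.4 x − 13.6 y = 5975.24
-16.2 x − 120.8 y = 12900.01
Solving the 2×2 system: x ≈ 27.7, y ≈ -110.5 km.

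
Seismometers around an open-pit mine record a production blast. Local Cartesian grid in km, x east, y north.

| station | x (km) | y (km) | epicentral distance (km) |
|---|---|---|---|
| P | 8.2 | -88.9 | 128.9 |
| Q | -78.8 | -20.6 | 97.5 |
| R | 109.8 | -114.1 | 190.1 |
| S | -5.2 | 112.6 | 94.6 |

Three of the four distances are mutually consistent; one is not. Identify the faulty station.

Solve using three stations at a time. Using P, Q, R (subtract circle equations pairwise → linear system) gives (x, y) ≈ (-2.1, 39.6).
Distances from that point to each station vs reported:
  P: calculated 128.9 vs reported 128.9 → residual 0.0 km
  Q: calculated 97.5 vs reported 97.5 → residual 0.0 km
  R: calculated 190.1 vs reported 190.1 → residual 0.0 km
  S: calculated 73.1 vs reported 94.6 → residual 21.5 km
P, Q, R are mutually consistent (residuals ≈ 0); S is off by 21.5 km.

S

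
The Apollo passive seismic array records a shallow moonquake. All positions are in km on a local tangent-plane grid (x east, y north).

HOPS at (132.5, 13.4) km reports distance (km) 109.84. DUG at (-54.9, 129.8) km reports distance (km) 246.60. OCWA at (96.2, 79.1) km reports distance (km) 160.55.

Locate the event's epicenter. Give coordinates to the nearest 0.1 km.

Circle about each station: (x − 132.5)² + (y − 13.4)² = 109.84²; (x + 54.9)² + (y − 129.8)² = 246.60²; (x − 96.2)² + (y − 79.1)² = 160.55².
Subtracting pairs of circle equations eliminates x²+y² and gives linear equations (the radical axes):
-374.8 x + 232.8 y = -46620.49
-72.6 x + 131.4 y = -15936.04
Solving the 2×2 system: x ≈ 74.7, y ≈ -80.0 km.

(74.7, -80.0)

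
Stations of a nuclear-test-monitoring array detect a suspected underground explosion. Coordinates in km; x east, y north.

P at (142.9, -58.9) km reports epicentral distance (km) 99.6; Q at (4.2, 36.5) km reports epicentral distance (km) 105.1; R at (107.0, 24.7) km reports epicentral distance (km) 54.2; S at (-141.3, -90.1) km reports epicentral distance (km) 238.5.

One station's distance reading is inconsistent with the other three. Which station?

P

Solve using three stations at a time. Using Q, R, S (subtract circle equations pairwise → linear system) gives (x, y) ≈ (88.5, -26.3).
Distances from that point to each station vs reported:
  P: calculated 63.4 vs reported 99.6 → residual 36.2 km
  Q: calculated 105.1 vs reported 105.1 → residual 0.0 km
  R: calculated 54.2 vs reported 54.2 → residual 0.0 km
  S: calculated 238.5 vs reported 238.5 → residual 0.0 km
Q, R, S are mutually consistent (residuals ≈ 0); P is off by 36.2 km.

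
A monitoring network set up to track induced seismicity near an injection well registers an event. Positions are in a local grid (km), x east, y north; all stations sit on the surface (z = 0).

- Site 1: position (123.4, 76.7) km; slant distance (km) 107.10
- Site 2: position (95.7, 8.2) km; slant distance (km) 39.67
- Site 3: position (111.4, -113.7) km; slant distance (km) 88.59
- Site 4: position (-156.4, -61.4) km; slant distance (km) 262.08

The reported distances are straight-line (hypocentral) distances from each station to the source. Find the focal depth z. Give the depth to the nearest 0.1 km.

16.6 km

Each station gives a sphere (x−x_i)² + (y−y_i)² + z² = d_i² (stations at z=0).
Subtracting the Site 1 sphere from Site 2 and Site 3: z² cancels, leaving linear equations in x and y:
-55.4 x − 137.0 y = -1988.02
-24.0 x − 380.8 y = 7849.42
Solving: x ≈ 102.896, y ≈ -27.098 km (keep extra digits for the depth step; rounded: 102.9, -27.1).
Then from the Site 1 sphere: z² = 107.10² − (x − 123.4)² − (y − 76.7)² with x = 102.896, y = -27.098, so z ≈ 16.612 ≈ 16.6 km.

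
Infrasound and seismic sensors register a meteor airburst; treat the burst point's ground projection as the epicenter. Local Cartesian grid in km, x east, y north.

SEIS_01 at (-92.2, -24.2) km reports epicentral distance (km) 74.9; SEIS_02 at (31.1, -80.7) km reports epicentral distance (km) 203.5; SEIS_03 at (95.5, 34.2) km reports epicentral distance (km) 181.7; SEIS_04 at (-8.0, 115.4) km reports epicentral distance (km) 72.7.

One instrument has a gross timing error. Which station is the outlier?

Solve using three stations at a time. Using SEIS_02, SEIS_03, SEIS_04 (subtract circle equations pairwise → linear system) gives (x, y) ≈ (-76.8, 91.8).
Distances from that point to each station vs reported:
  SEIS_01: calculated 117.1 vs reported 74.9 → residual 42.2 km
  SEIS_02: calculated 203.5 vs reported 203.5 → residual 0.0 km
  SEIS_03: calculated 181.7 vs reported 181.7 → residual 0.0 km
  SEIS_04: calculated 72.8 vs reported 72.7 → residual 0.1 km
SEIS_02, SEIS_03, SEIS_04 are mutually consistent (residuals ≈ 0); SEIS_01 is off by 42.2 km.

SEIS_01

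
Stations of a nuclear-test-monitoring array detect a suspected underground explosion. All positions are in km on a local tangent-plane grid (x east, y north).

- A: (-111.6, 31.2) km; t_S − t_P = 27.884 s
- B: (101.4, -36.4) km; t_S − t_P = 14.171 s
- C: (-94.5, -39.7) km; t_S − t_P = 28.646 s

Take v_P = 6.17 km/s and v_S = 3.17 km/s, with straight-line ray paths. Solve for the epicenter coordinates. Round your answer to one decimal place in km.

Distance from S−P lag: d = Δt · v_P v_S / (v_P − v_S) = Δt · (6.17·3.17)/(6.17−3.17) ≈ 6.5196·Δt.
So d_A = 181.79, d_B = 92.39, d_C = 186.76 km.
Circle about each station: (x + 111.6)² + (y − 31.2)² = 181.79²; (x − 101.4)² + (y + 36.4)² = 92.39²; (x + 94.5)² + (y + 39.7)² = 186.76².
Subtracting the A equation from the B and C equations removes the quadratic terms:
426.0 x − 135.2 y = 22690.61
34.2 x − 141.8 y = -4753.35
Solving the 2×2 system: x ≈ 69.2, y ≈ 50.2 km.

x ≈ 69.2 km, y ≈ 50.2 km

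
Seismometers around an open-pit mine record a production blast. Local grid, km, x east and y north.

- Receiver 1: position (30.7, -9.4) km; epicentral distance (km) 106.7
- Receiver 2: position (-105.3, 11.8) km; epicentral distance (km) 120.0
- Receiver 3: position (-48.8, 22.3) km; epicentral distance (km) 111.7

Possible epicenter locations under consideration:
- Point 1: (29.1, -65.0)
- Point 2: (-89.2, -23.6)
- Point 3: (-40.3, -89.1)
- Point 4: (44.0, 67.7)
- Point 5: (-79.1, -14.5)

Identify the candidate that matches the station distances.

Point 3

For each candidate, compare |candidate − station| to the reported distance:
Point 1: residuals Receiver 1 51.1, Receiver 2 34.8, Receiver 3 5.3 → max 51.1 km
Point 2: residuals Receiver 1 14.0, Receiver 2 81.1, Receiver 3 50.6 → max 81.1 km
Point 3: residuals Receiver 1 0.0, Receiver 2 0.0, Receiver 3 0.0 → max 0.0 km
Point 4: residuals Receiver 1 28.5, Receiver 2 39.4, Receiver 3 8.4 → max 39.4 km
Point 5: residuals Receiver 1 3.2, Receiver 2 82.9, Receiver 3 64.0 → max 82.9 km
Only Point 3 has all residuals ≈ 0.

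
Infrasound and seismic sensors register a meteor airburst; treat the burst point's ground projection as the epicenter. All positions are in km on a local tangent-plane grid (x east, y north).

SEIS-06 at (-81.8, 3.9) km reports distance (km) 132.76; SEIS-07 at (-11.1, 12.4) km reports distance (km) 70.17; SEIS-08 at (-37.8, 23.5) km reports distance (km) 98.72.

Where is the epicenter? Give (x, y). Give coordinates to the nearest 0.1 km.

Circle about each station: (x + 81.8)² + (y − 3.9)² = 132.76²; (x + 11.1)² + (y − 12.4)² = 70.17²; (x + 37.8)² + (y − 23.5)² = 98.72².
Subtracting the SEIS-06 equation from the SEIS-07 and SEIS-08 equations removes the quadratic terms:
141.4 x + 17.0 y = 6271.91
88.0 x + 39.2 y = 3154.22
Solving the 2×2 system: x ≈ 47.5, y ≈ -26.2 km.

x ≈ 47.5 km, y ≈ -26.2 km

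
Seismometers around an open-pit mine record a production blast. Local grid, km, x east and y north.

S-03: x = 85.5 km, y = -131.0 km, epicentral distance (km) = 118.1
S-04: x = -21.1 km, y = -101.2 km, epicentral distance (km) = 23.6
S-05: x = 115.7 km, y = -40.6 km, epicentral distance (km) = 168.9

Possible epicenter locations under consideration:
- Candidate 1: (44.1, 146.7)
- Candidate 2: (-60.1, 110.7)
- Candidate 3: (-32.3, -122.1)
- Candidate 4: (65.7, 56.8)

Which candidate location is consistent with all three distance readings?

Candidate 3

For each candidate, compare |candidate − station| to the reported distance:
Candidate 1: residuals S-03 162.7, S-04 232.7, S-05 31.6 → max 232.7 km
Candidate 2: residuals S-03 164.1, S-04 191.9, S-05 63.0 → max 191.9 km
Candidate 3: residuals S-03 0.0, S-04 0.1, S-05 0.1 → max 0.1 km
Candidate 4: residuals S-03 70.7, S-04 156.7, S-05 59.4 → max 156.7 km
Only Candidate 3 has all residuals ≈ 0.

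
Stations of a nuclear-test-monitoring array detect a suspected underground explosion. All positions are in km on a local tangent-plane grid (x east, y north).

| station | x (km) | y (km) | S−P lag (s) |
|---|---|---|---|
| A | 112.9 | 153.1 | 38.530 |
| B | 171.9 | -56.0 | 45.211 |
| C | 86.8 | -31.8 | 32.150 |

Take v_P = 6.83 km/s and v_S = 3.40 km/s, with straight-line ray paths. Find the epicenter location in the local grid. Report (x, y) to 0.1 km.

Distance from S−P lag: d = Δt · v_P v_S / (v_P − v_S) = Δt · (6.83·3.40)/(6.83−3.40) ≈ 6.7703·Δt.
So d_A = 260.86, d_B = 306.09, d_C = 217.66 km.
Circle about each station: (x − 112.9)² + (y − 153.1)² = 260.86²; (x − 171.9)² + (y + 56.0)² = 306.09²; (x − 86.8)² + (y + 31.8)² = 217.66².
Subtracting the A equation from the B and C equations removes the quadratic terms:
118.0 x − 418.2 y = -29143.56
-52.2 x − 369.8 y = -6968.48
Solving the 2×2 system: x ≈ -120.1, y ≈ 35.8 km.
Check against A (with the unrounded x, y): √((x − 112.9)²+(y − 153.1)²) = 260.87 ≈ 260.86 km. ✓

(-120.1, 35.8)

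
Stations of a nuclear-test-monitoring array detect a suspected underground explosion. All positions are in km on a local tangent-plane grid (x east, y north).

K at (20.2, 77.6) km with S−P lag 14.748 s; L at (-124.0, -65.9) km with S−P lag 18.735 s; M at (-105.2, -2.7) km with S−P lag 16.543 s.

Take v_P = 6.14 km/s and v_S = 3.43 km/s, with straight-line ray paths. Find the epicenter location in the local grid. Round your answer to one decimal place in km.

Distance from S−P lag: d = Δt · v_P v_S / (v_P − v_S) = Δt · (6.14·3.43)/(6.14−3.43) ≈ 7.7713·Δt.
So d_K = 114.61, d_L = 145.60, d_M = 128.56 km.
Circle about each station: (x − 20.2)² + (y − 77.6)² = 114.61²; (x + 124.0)² + (y + 65.9)² = 145.60²; (x + 105.2)² + (y + 2.7)² = 128.56².
Subtracting the K equation from the L and M equations removes the quadratic terms:
-288.4 x − 287.0 y = 5225.10
-250.8 x − 160.6 y = 1252.31
Solving the 2×2 system: x ≈ 18.7, y ≈ -37.0 km.

x ≈ 18.7 km, y ≈ -37.0 km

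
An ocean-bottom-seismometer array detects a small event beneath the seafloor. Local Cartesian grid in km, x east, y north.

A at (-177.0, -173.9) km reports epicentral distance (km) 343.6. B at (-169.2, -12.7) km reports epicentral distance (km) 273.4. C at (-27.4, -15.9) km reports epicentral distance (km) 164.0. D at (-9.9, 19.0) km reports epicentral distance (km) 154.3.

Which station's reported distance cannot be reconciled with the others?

Solve using three stations at a time. Using A, C, D (subtract circle equations pairwise → linear system) gives (x, y) ≈ (135.6, -31.6).
Distances from that point to each station vs reported:
  A: calculated 343.5 vs reported 343.6 → residual 0.1 km
  B: calculated 305.4 vs reported 273.4 → residual 32.0 km
  C: calculated 163.8 vs reported 164.0 → residual 0.2 km
  D: calculated 154.0 vs reported 154.3 → residual 0.3 km
A, C, D are mutually consistent (residuals ≈ 0); B is off by 32.0 km.

B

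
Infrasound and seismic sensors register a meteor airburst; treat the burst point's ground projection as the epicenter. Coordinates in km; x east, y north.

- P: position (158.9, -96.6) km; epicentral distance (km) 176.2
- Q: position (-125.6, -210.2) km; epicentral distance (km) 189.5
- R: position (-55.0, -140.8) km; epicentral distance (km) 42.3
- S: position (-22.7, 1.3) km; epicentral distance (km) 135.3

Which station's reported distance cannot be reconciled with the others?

Solve using three stations at a time. Using P, R, S (subtract circle equations pairwise → linear system) gives (x, y) ≈ (-13.3, -133.7).
Distances from that point to each station vs reported:
  P: calculated 176.2 vs reported 176.2 → residual 0.0 km
  Q: calculated 135.9 vs reported 189.5 → residual 53.6 km
  R: calculated 42.3 vs reported 42.3 → residual 0.0 km
  S: calculated 135.3 vs reported 135.3 → residual 0.0 km
P, R, S are mutually consistent (residuals ≈ 0); Q is off by 53.6 km.

Q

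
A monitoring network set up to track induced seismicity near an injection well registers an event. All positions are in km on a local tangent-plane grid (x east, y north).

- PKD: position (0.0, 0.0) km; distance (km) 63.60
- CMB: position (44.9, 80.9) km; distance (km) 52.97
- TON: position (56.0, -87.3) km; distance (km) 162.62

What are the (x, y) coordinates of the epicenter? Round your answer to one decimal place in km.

x ≈ -5.1 km, y ≈ 63.4 km

Circle about each station: x² + y² = 63.60²; (x − 44.9)² + (y − 80.9)² = 52.97²; (x − 56.0)² + (y + 87.3)² = 162.62².
Subtracting the PKD equation from the CMB and TON equations removes the quadratic terms:
89.8 x + 161.8 y = 9799.96
112.0 x − 174.6 y = -11643.01
Solving the 2×2 system: x ≈ -5.1, y ≈ 63.4 km.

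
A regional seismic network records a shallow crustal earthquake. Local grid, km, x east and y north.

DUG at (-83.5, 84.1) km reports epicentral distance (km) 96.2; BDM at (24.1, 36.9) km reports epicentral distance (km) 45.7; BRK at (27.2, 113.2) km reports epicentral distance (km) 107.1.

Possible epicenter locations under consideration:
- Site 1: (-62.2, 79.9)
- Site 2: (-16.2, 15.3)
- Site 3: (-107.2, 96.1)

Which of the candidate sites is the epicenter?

Site 2

For each candidate, compare |candidate − station| to the reported distance:
Site 1: residuals DUG 74.5, BDM 50.7, BRK 11.7 → max 74.5 km
Site 2: residuals DUG 0.0, BDM 0.0, BRK 0.0 → max 0.0 km
Site 3: residuals DUG 69.6, BDM 98.3, BRK 28.4 → max 98.3 km
Only Site 2 has all residuals ≈ 0.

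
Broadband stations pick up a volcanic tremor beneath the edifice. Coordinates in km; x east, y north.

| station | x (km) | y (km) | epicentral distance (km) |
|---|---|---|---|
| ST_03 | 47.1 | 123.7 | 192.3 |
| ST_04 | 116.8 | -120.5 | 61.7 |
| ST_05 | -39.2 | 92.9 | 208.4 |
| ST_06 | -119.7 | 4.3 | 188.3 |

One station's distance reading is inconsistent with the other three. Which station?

ST_06

Solve using three stations at a time. Using ST_03, ST_04, ST_05 (subtract circle equations pairwise → linear system) gives (x, y) ≈ (101.6, -60.7).
Distances from that point to each station vs reported:
  ST_03: calculated 192.3 vs reported 192.3 → residual 0.0 km
  ST_04: calculated 61.7 vs reported 61.7 → residual 0.0 km
  ST_05: calculated 208.4 vs reported 208.4 → residual 0.0 km
  ST_06: calculated 230.7 vs reported 188.3 → residual 42.4 km
ST_03, ST_04, ST_05 are mutually consistent (residuals ≈ 0); ST_06 is off by 42.4 km.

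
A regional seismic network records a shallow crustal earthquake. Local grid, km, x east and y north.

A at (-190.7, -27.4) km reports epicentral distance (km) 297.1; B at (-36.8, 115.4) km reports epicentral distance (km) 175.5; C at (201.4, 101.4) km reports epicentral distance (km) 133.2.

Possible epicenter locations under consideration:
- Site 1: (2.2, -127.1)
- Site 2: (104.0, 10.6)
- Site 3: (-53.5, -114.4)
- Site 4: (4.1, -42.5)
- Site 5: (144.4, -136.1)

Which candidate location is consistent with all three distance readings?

Site 2

For each candidate, compare |candidate − station| to the reported distance:
Site 1: residuals A 80.0, B 70.1, C 169.9 → max 169.9 km
Site 2: residuals A 0.0, B 0.0, C 0.0 → max 0.0 km
Site 3: residuals A 134.6, B 54.9, C 200.8 → max 200.8 km
Site 4: residuals A 101.7, B 12.4, C 111.0 → max 111.0 km
Site 5: residuals A 55.2, B 134.5, C 111.0 → max 134.5 km
Only Site 2 has all residuals ≈ 0.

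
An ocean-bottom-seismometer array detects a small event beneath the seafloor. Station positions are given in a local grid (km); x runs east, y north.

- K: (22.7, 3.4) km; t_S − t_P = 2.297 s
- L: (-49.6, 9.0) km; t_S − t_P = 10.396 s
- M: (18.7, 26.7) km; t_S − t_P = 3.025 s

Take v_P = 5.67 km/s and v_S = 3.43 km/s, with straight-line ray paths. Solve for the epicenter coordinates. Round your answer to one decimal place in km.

(40.6, 12.2)

Distance from S−P lag: d = Δt · v_P v_S / (v_P − v_S) = Δt · (5.67·3.43)/(5.67−3.43) ≈ 8.6822·Δt.
So d_K = 19.94, d_L = 90.26, d_M = 26.26 km.
Circle about each station: (x − 22.7)² + (y − 3.4)² = 19.94²; (x + 49.6)² + (y − 9.0)² = 90.26²; (x − 18.7)² + (y − 26.7)² = 26.26².
Subtracting pairs of circle equations eliminates x²+y² and gives linear equations (the radical axes):
-144.6 x + 11.2 y = -5734.95
-8.0 x + 46.6 y = 243.75
Solving the 2×2 system: x ≈ 40.6, y ≈ 12.2 km.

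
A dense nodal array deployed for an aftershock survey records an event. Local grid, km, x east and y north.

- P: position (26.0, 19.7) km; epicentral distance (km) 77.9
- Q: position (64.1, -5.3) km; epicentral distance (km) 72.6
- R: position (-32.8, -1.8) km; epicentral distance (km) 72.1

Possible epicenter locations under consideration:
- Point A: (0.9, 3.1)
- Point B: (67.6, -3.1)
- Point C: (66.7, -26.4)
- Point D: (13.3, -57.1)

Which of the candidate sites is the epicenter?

For each candidate, compare |candidate − station| to the reported distance:
Point A: residuals P 47.8, Q 8.8, R 38.0 → max 47.8 km
Point B: residuals P 30.5, Q 68.5, R 28.3 → max 68.5 km
Point C: residuals P 16.4, Q 51.3, R 30.4 → max 51.3 km
Point D: residuals P 0.1, Q 0.0, R 0.1 → max 0.1 km
Only Point D has all residuals ≈ 0.

Point D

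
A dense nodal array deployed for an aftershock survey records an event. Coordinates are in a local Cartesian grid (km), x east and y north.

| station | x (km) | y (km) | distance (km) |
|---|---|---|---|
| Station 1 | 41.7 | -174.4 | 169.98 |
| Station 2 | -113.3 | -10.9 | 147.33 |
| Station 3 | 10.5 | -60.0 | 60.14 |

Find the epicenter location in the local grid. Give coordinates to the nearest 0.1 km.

Circle about each station: (x − 41.7)² + (y + 174.4)² = 169.98²; (x + 113.3)² + (y + 10.9)² = 147.33²; (x − 10.5)² + (y + 60.0)² = 60.14².
Subtracting the Station 1 equation from the Station 2 and Station 3 equations removes the quadratic terms:
-310.0 x + 327.0 y = -12011.48
-62.4 x + 228.8 y = -3167.62
Solving the 2×2 system: x ≈ 33.9, y ≈ -4.6 km.

33.9 km east, -4.6 km north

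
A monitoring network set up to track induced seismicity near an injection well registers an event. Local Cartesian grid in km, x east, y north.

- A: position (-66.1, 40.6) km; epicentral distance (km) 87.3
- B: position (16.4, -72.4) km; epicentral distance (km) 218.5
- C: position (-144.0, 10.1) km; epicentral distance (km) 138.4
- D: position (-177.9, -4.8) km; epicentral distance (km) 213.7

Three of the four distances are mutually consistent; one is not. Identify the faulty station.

D

Solve using three stations at a time. Using A, B, C (subtract circle equations pairwise → linear system) gives (x, y) ≈ (-71.1, 127.8).
Distances from that point to each station vs reported:
  A: calculated 87.4 vs reported 87.3 → residual 0.1 km
  B: calculated 218.5 vs reported 218.5 → residual 0.0 km
  C: calculated 138.4 vs reported 138.4 → residual 0.0 km
  D: calculated 170.3 vs reported 213.7 → residual 43.4 km
A, B, C are mutually consistent (residuals ≈ 0); D is off by 43.4 km.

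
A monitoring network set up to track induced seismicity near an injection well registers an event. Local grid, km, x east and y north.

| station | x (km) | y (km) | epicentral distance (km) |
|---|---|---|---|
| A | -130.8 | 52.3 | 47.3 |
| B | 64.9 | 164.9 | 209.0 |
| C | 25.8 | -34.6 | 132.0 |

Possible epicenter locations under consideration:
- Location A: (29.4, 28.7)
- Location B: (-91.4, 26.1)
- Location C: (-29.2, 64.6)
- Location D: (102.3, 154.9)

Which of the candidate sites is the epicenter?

Location B

For each candidate, compare |candidate − station| to the reported distance:
Location A: residuals A 114.6, B 68.2, C 68.6 → max 114.6 km
Location B: residuals A 0.0, B 0.0, C 0.0 → max 0.0 km
Location C: residuals A 55.0, B 71.5, C 18.6 → max 71.5 km
Location D: residuals A 207.4, B 170.3, C 72.4 → max 207.4 km
Only Location B has all residuals ≈ 0.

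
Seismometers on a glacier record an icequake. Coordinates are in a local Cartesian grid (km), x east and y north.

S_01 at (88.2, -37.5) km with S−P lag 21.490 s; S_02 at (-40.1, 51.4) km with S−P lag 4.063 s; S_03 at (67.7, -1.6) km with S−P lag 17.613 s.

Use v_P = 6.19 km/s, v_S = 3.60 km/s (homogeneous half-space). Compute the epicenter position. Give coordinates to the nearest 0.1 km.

(-75.0, 49.4)

Distance from S−P lag: d = Δt · v_P v_S / (v_P − v_S) = Δt · (6.19·3.60)/(6.19−3.60) ≈ 8.6039·Δt.
So d_S_01 = 184.90, d_S_02 = 34.96, d_S_03 = 151.54 km.
Circle about each station: (x − 88.2)² + (y + 37.5)² = 184.90²; (x + 40.1)² + (y − 51.4)² = 34.96²; (x − 67.7)² + (y + 1.6)² = 151.54².
Subtracting the S_01 equation from the S_02 and S_03 equations removes the quadratic terms:
-256.6 x + 177.8 y = 28030.29
-41.0 x + 71.8 y = 6624.00
Solving the 2×2 system: x ≈ -75.0, y ≈ 49.4 km.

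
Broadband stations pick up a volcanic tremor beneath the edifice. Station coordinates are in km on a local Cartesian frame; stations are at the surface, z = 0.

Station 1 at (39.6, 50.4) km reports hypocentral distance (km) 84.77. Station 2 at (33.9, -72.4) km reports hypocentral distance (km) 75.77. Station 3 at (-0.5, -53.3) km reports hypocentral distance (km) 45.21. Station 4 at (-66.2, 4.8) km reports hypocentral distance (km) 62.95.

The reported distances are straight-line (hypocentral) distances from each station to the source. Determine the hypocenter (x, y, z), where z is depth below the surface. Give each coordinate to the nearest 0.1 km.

(-10.3, -14.7, 21.4)

Each station gives a sphere (x−x_i)² + (y−y_i)² + z² = d_i² (stations at z=0).
Subtracting the Station 1 sphere from Station 2 and Station 3: z² cancels, leaving linear equations in x and y:
-11.4 x − 245.6 y = 3727.51
-80.2 x − 207.4 y = 3874.83
Solving: x ≈ -10.303, y ≈ -14.699 km (keep extra digits for the depth step; rounded: -10.3, -14.7).
Then from the Station 1 sphere: z² = 84.77² − (x − 39.6)² − (y − 50.4)² with x = -10.303, y = -14.699, so z ≈ 21.395 ≈ 21.4 km.
Check against Station 4 (with the unrounded solution): distance 62.95 ≈ 62.95 km. ✓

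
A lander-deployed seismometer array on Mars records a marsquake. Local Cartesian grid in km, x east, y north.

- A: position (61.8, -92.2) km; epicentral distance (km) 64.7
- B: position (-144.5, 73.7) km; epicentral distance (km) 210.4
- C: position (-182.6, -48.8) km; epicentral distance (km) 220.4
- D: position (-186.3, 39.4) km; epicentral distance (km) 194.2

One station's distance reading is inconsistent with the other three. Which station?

Solve using three stations at a time. Using A, B, C (subtract circle equations pairwise → linear system) gives (x, y) ≈ (37.2, -32.4).
Distances from that point to each station vs reported:
  A: calculated 64.7 vs reported 64.7 → residual 0.0 km
  B: calculated 210.4 vs reported 210.4 → residual 0.0 km
  C: calculated 220.4 vs reported 220.4 → residual 0.0 km
  D: calculated 234.7 vs reported 194.2 → residual 40.5 km
A, B, C are mutually consistent (residuals ≈ 0); D is off by 40.5 km.

D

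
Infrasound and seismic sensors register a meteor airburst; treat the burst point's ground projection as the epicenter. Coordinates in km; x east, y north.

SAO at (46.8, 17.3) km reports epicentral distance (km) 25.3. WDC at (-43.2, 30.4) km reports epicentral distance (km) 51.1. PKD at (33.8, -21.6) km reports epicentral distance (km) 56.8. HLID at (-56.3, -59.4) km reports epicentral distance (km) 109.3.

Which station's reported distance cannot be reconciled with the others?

SAO

Solve using three stations at a time. Using WDC, PKD, HLID (subtract circle equations pairwise → linear system) gives (x, y) ≈ (8.0, 29.1).
Distances from that point to each station vs reported:
  SAO: calculated 40.6 vs reported 25.3 → residual 15.3 km
  WDC: calculated 51.2 vs reported 51.1 → residual 0.1 km
  PKD: calculated 56.9 vs reported 56.8 → residual 0.1 km
  HLID: calculated 109.3 vs reported 109.3 → residual 0.0 km
WDC, PKD, HLID are mutually consistent (residuals ≈ 0); SAO is off by 15.3 km.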